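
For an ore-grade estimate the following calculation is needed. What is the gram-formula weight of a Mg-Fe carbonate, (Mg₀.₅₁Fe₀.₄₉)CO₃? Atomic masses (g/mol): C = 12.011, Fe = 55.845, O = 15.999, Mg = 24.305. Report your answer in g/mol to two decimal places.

99.77 g/mol

M = 0.51*24.305 + 0.49*55.845 + 1*12.011 + 3*15.999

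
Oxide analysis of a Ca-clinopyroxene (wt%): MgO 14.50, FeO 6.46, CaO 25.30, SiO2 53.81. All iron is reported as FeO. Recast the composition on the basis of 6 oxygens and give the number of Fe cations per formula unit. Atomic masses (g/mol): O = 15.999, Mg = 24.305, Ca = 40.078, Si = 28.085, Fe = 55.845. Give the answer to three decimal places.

MgO (M=40.304): mol = 0.35977; Mg = 0.35977, O = 0.35977.
FeO (M=71.844): mol = 0.08992; Fe = 0.08992, O = 0.08992.
CaO (M=56.077): mol = 0.45117; Ca = 0.45117, O = 0.45117.
SiO2 (M=60.083): mol = 0.89559; Si = 0.89559, O = 1.79118.
ΣO = 2.69204; factor = 6/ΣO = 2.22879.
Fe apfu = 0.08992 × 2.22879 = 0.200.

0.200 Fe apfu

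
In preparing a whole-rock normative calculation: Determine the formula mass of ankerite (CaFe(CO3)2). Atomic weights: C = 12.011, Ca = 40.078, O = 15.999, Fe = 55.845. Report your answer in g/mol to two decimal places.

Ca: 1 × 40.078 = 40.0780
Fe: 1 × 55.845 = 55.8450
C: 2 × 12.011 = 24.0220
O: 6 × 15.999 = 95.9940
Summing the contributions gives the formula mass.

215.94 g/mol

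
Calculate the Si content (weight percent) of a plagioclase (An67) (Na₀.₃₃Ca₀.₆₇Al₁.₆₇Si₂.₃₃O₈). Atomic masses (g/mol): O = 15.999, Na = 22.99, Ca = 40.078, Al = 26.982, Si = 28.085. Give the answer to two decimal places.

23.98 weight percent

Formula mass = 0.33·22.99 + 0.67·40.078 + 1.67·26.982 + 2.33·28.085 + 8·15.999 = 272.929 g/mol, of which 65.438 g is Si.
So Si makes up 65.438/272.929 = 0.2398 of the mass, i.e. 23.98%.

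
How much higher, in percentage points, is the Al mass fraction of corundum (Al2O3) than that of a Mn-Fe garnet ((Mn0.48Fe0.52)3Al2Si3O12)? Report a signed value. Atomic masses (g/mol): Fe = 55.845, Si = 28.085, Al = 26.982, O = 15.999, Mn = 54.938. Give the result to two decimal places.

42.06 percentage points

First mineral: 53.964 g Al in 101.961 g formula = 52.93 wt% Al.
Second mineral: 53.964 g Al in 496.436 g formula = 10.87 wt% Al.
52.93% − 10.87% gives a difference of 42.06 percentage points.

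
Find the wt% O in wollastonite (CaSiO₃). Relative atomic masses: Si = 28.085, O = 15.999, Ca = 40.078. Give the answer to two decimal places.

41.32 mass %

Molar mass of CaSiO₃: 1·40.078 + 1·28.085 + 3·15.999 = 116.160 g/mol.
Mass of O per formula unit: 3 × 15.999 = 47.997 g.
Weight fraction O = 47.997 / 116.160 = 0.4132.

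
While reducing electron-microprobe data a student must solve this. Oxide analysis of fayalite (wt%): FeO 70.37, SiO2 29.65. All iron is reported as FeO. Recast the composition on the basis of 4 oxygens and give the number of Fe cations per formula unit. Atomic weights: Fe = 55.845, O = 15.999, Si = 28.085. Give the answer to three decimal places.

FeO (M=71.844): mol = 0.97948; Fe = 0.97948, O = 0.97948.
SiO2 (M=60.083): mol = 0.49348; Si = 0.49348, O = 0.98696.
ΣO = 1.96644; factor = 4/ΣO = 2.03413.
Fe apfu = 0.97948 × 2.03413 = 1.992.

1.992 Fe apfu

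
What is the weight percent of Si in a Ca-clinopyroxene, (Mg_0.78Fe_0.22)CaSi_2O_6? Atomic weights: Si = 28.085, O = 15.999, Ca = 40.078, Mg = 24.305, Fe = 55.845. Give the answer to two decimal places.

Molar mass of (Mg_0.78Fe_0.22)CaSi_2O_6: 0.78·24.305 + 0.22·55.845 + 1·40.078 + 2·28.085 + 6·15.999 = 223.486 g/mol.
Mass of Si per formula unit: 2 × 28.085 = 56.170 g.
Weight fraction Si = 56.170 / 223.486 = 0.2513.

25.13 wt%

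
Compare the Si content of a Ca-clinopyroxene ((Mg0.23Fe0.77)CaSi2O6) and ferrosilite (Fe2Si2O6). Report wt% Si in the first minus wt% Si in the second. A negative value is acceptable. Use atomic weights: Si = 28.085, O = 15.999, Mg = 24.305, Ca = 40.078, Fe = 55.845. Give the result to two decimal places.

2.03 percentage points

M((Mg0.23Fe0.77)CaSi2O6) = 240.833 g/mol, so wt% Si = 56.170/240.833 × 100 = 23.32%.
M(Fe2Si2O6) = 263.854 g/mol, so wt% Si = 56.170/263.854 × 100 = 21.29%.
23.32 − 21.29 = 2.03 pp.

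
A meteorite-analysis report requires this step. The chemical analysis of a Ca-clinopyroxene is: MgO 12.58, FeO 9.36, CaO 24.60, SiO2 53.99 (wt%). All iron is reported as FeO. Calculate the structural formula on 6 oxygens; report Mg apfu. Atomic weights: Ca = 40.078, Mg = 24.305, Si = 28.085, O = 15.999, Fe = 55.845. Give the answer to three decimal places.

0.699 Mg apfu

MgO: 12.58/40.304 = 0.31213 mol → 0.31213 mol Mg, 0.31213 mol O.
FeO: 9.36/71.844 = 0.13028 mol → 0.13028 mol Fe, 0.13028 mol O.
CaO: 24.60/56.077 = 0.43868 mol → 0.43868 mol Ca, 0.43868 mol O.
SiO2: 53.99/60.083 = 0.89859 mol → 0.89859 mol Si, 1.79718 mol O.
Total oxygen = 2.67827 mol. Normalization factor = 6/2.67827 = 2.24025.
Mg per 6 O = 0.31213 × 2.24025 = 0.699.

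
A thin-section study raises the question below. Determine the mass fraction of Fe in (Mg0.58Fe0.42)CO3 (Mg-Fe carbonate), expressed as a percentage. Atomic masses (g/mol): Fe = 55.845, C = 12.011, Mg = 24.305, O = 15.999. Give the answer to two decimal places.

24.04 weight percent

M((Mg0.58Fe0.42)CO3) = 97.560 g/mol.
Fe contributes 0.42 × 55.845 = 23.455 g per mole.
23.455/97.560 = 0.2404 → 24.04%.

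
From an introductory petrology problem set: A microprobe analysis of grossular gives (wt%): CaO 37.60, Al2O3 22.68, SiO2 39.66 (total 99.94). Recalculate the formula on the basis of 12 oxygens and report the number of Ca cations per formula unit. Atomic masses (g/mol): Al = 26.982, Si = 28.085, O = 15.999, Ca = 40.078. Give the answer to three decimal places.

37.60 wt% CaO ÷ 56.077 g/mol = 0.67051 mol, giving 0.67051 Ca and 0.67051 O.
22.68 wt% Al2O3 ÷ 101.961 g/mol = 0.22244 mol, giving 0.44488 Al and 0.66732 O.
39.66 wt% SiO2 ÷ 60.083 g/mol = 0.66009 mol, giving 0.66009 Si and 1.32018 O.
Oxygen sums to 2.65801; scaling by 12/2.65801 = 4.51466 puts the formula on 12 O.
Ca: 0.67051 × 4.51466 = 3.027 atoms per formula unit.

3.027 Ca apfu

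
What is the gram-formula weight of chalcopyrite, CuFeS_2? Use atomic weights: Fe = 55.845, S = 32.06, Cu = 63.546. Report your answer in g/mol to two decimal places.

183.51 g/mol

Cu: 1 × 63.546 = 63.5460
Fe: 1 × 55.845 = 55.8450
S: 2 × 32.06 = 64.1200
Summing the contributions gives the formula mass.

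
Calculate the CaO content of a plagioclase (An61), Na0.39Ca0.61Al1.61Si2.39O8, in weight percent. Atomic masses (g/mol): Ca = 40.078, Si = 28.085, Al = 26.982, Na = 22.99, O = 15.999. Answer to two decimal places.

12.58 wt%

Formula mass = 271.970 g/mol.
0.61 Ca → 0.6100 mol CaO per formula unit; M(CaO) = 56.077, so CaO mass = 34.207 g.
34.207/271.970 × 100 = 12.58 wt%.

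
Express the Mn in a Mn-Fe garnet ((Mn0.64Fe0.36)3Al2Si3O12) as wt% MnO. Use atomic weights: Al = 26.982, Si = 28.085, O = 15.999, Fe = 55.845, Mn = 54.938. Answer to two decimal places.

27.46 wt%

M((Mn0.64Fe0.36)3Al2Si3O12) = 496.001 g/mol; M(MnO) = 70.937 g/mol.
Moles MnO per formula unit = 1.92 Mn ÷ 1 = 1.9200.
MnO fraction = (1.9200 × 70.937) / 496.001 = 136.199/496.001 = 0.2746.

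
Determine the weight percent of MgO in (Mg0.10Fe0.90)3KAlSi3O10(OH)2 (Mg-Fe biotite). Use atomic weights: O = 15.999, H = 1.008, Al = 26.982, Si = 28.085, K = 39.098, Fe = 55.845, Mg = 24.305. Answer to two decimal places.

Molar mass of (Mg0.10Fe0.90)3KAlSi3O10(OH)2 = 0.30·24.305 + 2.70·55.845 + 1·39.098 + 1·26.982 + 3·28.085 + 12·15.999 + 2·1.008 = 502.412 g/mol.
Each formula unit contains 0.30 Mg, equivalent to 0.30/1 = 0.3000 mol MgO.
M(MgO) = 1×24.305 + 1×15.999 = 40.304 g/mol.
Mass of MgO per formula unit = 0.3000 × 40.304 = 12.091 g.
MgO wt% = 12.091 / 502.412 × 100 = 2.41%.

2.41 wt%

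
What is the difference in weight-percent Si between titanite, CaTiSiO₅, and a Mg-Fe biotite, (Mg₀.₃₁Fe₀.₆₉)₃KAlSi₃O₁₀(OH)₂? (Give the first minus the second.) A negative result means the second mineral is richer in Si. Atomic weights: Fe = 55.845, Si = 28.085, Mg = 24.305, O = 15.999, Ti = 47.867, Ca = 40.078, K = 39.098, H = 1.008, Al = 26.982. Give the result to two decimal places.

-3.13 percentage points

Si in CaTiSiO₅: molar mass 196.025 g/mol; 1×28.085 = 28.085 g → 14.33 wt%.
Si in (Mg₀.₃₁Fe₀.₆₉)₃KAlSi₃O₁₀(OH)₂: molar mass 482.542 g/mol; 3×28.085 = 84.255 g → 17.46 wt%.
Difference = 14.33 − 17.46 = -3.13 percentage points.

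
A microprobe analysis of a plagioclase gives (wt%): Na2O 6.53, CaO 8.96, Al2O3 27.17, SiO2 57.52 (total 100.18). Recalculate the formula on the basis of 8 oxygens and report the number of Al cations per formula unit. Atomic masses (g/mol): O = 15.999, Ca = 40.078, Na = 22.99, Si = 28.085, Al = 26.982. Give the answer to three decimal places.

1.431 Al apfu

6.53 wt% Na2O ÷ 61.979 g/mol = 0.10536 mol, giving 0.21072 Na and 0.10536 O.
8.96 wt% CaO ÷ 56.077 g/mol = 0.15978 mol, giving 0.15978 Ca and 0.15978 O.
27.17 wt% Al2O3 ÷ 101.961 g/mol = 0.26647 mol, giving 0.53294 Al and 0.79941 O.
57.52 wt% SiO2 ÷ 60.083 g/mol = 0.95734 mol, giving 0.95734 Si and 1.91468 O.
Oxygen sums to 2.97923; scaling by 8/2.97923 = 2.68526 puts the formula on 8 O.
Al: 0.53294 × 2.68526 = 1.431 atoms per formula unit.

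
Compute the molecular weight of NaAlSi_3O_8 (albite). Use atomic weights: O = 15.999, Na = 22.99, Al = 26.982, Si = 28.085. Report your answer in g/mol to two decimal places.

262.22 g/mol

The formula mass is the sum 1·22.99 + 1·26.982 + 3·28.085 + 8·15.999.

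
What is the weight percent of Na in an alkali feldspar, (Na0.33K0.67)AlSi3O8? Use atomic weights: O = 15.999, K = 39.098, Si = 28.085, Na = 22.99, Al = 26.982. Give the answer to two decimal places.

2.78 weight percent

Formula mass = 0.33·22.99 + 0.67·39.098 + 1·26.982 + 3·28.085 + 8·15.999 = 273.011 g/mol, of which 7.587 g is Na.
So Na makes up 7.587/273.011 = 0.0278 of the mass, i.e. 2.78%.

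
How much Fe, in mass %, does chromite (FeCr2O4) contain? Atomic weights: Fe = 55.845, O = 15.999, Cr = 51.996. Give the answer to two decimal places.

24.95 mass %

Formula mass = 1·55.845 + 2·51.996 + 4·15.999 = 223.833 g/mol, of which 55.845 g is Fe.
So Fe makes up 55.845/223.833 = 0.2495 of the mass, i.e. 24.95%.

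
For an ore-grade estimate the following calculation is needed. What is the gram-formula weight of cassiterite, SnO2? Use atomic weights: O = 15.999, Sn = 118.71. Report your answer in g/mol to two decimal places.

150.71 g/mol

M = 1×118.71 + 2×15.999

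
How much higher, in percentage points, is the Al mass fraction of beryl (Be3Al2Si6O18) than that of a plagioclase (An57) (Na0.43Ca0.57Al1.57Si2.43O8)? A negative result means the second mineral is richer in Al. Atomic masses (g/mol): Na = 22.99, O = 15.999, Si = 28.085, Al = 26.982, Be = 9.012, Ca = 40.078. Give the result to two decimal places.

M(Be3Al2Si6O18) = 537.492 g/mol, so wt% Al = 53.964/537.492 × 100 = 10.04%.
M(Na0.43Ca0.57Al1.57Si2.43O8) = 271.330 g/mol, so wt% Al = 42.362/271.330 × 100 = 15.61%.
10.04 − 15.61 = -5.57 pp.

-5.57 percentage points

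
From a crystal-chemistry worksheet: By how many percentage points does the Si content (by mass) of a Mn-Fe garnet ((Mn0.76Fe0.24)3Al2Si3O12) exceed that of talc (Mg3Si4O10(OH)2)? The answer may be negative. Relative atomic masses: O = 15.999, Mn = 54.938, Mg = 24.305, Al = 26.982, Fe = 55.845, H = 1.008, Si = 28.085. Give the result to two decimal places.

-12.62 percentage points

M((Mn0.76Fe0.24)3Al2Si3O12) = 495.674 g/mol, so wt% Si = 84.255/495.674 × 100 = 17.00%.
M(Mg3Si4O10(OH)2) = 379.259 g/mol, so wt% Si = 112.340/379.259 × 100 = 29.62%.
17.00 − 29.62 = -12.62 pp.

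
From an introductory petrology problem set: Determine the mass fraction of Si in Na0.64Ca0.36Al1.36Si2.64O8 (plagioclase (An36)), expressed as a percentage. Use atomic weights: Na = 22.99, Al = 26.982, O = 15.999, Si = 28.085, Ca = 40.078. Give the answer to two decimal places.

Formula mass = 0.64*22.99 + 0.36*40.078 + 1.36*26.982 + 2.64*28.085 + 8*15.999 = 267.974 g/mol, of which 74.144 g is Si.
So Si makes up 74.144/267.974 = 0.2767 of the mass, i.e. 27.67%.

27.67 wt%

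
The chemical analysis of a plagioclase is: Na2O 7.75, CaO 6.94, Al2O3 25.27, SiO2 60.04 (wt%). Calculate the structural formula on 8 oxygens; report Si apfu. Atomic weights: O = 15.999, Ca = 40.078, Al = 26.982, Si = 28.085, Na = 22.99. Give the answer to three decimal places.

2.673 Si apfu

7.75 wt% Na2O ÷ 61.979 g/mol = 0.12504 mol, giving 0.25008 Na and 0.12504 O.
6.94 wt% CaO ÷ 56.077 g/mol = 0.12376 mol, giving 0.12376 Ca and 0.12376 O.
25.27 wt% Al2O3 ÷ 101.961 g/mol = 0.24784 mol, giving 0.49568 Al and 0.74352 O.
60.04 wt% SiO2 ÷ 60.083 g/mol = 0.99928 mol, giving 0.99928 Si and 1.99856 O.
Oxygen sums to 2.99088; scaling by 8/2.99088 = 2.67480 puts the formula on 8 O.
Si: 0.99928 × 2.67480 = 2.673 atoms per formula unit.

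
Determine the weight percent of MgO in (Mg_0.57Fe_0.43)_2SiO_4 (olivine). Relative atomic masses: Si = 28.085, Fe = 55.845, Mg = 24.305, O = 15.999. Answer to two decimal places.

Molar mass of (Mg_0.57Fe_0.43)_2SiO_4 = 1.14*24.305 + 0.86*55.845 + 1*28.085 + 4*15.999 = 167.815 g/mol.
Each formula unit contains 1.14 Mg, equivalent to 1.14/1 = 1.1400 mol MgO.
M(MgO) = 1×24.305 + 1×15.999 = 40.304 g/mol.
Mass of MgO per formula unit = 1.1400 × 40.304 = 45.947 g.
MgO wt% = 45.947 / 167.815 × 100 = 27.38%.

27.38 wt%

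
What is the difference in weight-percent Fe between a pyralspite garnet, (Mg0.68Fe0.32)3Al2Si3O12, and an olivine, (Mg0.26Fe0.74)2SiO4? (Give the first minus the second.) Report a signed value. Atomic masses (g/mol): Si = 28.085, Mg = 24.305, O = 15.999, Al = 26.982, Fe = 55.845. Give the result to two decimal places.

Fe in (Mg0.68Fe0.32)3Al2Si3O12: molar mass 433.400 g/mol; 0.96×55.845 = 53.611 g → 12.37 wt%.
Fe in (Mg0.26Fe0.74)2SiO4: molar mass 187.370 g/mol; 1.48×55.845 = 82.651 g → 44.11 wt%.
Difference = 12.37 − 44.11 = -31.74 percentage points.

-31.74 percentage points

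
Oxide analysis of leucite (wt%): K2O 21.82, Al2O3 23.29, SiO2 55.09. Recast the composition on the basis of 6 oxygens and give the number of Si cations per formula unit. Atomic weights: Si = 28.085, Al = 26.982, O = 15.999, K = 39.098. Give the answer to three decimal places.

2.000 Si apfu

K2O (M=94.195): mol = 0.23165; K = 0.46330, O = 0.23165.
Al2O3 (M=101.961): mol = 0.22842; Al = 0.45684, O = 0.68526.
SiO2 (M=60.083): mol = 0.91690; Si = 0.91690, O = 1.83380.
ΣO = 2.75071; factor = 6/ΣO = 2.18126.
Si apfu = 0.91690 × 2.18126 = 2.000.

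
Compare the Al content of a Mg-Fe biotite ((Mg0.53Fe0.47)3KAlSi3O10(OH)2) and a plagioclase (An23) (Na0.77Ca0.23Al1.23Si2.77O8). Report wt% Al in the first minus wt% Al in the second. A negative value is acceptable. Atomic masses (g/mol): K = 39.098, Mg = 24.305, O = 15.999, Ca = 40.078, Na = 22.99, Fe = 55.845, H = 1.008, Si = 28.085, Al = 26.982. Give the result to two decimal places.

First mineral: 26.982 g Al in 461.725 g formula = 5.84 wt% Al.
Second mineral: 33.188 g Al in 265.896 g formula = 12.48 wt% Al.
5.84% − 12.48% gives a difference of -6.64 percentage points.

-6.64 percentage points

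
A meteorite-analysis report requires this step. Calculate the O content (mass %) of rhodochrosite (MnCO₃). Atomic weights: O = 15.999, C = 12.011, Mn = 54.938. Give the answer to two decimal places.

M(MnCO₃) = 114.946 g/mol.
O contributes 3 × 15.999 = 47.997 g per mole.
47.997/114.946 = 0.4176 → 41.76%.

41.76 mass %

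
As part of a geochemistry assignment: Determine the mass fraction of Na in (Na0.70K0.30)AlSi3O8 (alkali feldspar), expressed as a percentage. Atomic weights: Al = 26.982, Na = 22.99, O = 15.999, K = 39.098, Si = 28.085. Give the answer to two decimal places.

6.03 weight percent

M((Na0.70K0.30)AlSi3O8) = 267.051 g/mol.
Na contributes 0.70 × 22.99 = 16.093 g per mole.
16.093/267.051 = 0.0603 → 6.03%.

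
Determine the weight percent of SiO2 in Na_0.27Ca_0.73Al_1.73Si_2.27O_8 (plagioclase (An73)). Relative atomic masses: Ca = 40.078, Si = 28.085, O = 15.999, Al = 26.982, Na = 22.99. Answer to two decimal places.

Molar mass of Na_0.27Ca_0.73Al_1.73Si_2.27O_8 = 0.27*22.99 + 0.73*40.078 + 1.73*26.982 + 2.27*28.085 + 8*15.999 = 273.888 g/mol.
Each formula unit contains 2.27 Si, equivalent to 2.27/1 = 2.2700 mol SiO2.
M(SiO2) = 1×28.085 + 2×15.999 = 60.083 g/mol.
Mass of SiO2 per formula unit = 2.2700 × 60.083 = 136.388 g.
SiO2 wt% = 136.388 / 273.888 × 100 = 49.80%.

49.80 wt%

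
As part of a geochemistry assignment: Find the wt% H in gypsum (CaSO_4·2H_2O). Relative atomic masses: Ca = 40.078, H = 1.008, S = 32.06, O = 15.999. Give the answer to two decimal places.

2.34 weight percent

M(CaSO_4·2H_2O) = 172.164 g/mol.
H contributes 4 × 1.008 = 4.032 g per mole.
4.032/172.164 = 0.0234 → 2.34%.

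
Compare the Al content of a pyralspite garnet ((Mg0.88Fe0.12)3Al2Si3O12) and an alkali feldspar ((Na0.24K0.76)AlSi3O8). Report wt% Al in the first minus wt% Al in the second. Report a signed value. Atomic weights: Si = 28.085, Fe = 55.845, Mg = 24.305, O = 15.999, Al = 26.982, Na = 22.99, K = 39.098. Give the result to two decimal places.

Al in (Mg0.88Fe0.12)3Al2Si3O12: molar mass 414.476 g/mol; 2×26.982 = 53.964 g → 13.02 wt%.
Al in (Na0.24K0.76)AlSi3O8: molar mass 274.461 g/mol; 1×26.982 = 26.982 g → 9.83 wt%.
Difference = 13.02 − 9.83 = 3.19 percentage points.

3.19 percentage points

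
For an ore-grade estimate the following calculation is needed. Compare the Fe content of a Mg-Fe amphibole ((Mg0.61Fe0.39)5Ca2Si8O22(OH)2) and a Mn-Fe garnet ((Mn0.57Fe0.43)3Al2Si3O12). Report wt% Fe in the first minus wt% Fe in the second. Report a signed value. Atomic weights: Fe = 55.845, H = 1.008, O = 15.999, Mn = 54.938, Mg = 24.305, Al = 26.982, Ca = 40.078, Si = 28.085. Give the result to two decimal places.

First mineral: 108.898 g Fe in 873.856 g formula = 12.46 wt% Fe.
Second mineral: 72.040 g Fe in 496.191 g formula = 14.52 wt% Fe.
12.46% − 14.52% gives a difference of -2.06 percentage points.

-2.06 percentage points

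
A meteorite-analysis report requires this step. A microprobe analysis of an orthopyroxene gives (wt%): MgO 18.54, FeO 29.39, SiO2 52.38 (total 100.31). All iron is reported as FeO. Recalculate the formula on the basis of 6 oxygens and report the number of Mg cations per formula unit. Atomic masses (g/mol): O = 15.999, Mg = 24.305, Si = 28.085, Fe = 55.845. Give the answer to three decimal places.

18.54 wt% MgO ÷ 40.304 g/mol = 0.46000 mol, giving 0.46000 Mg and 0.46000 O.
29.39 wt% FeO ÷ 71.844 g/mol = 0.40908 mol, giving 0.40908 Fe and 0.40908 O.
52.38 wt% SiO2 ÷ 60.083 g/mol = 0.87179 mol, giving 0.87179 Si and 1.74358 O.
Oxygen sums to 2.61266; scaling by 6/2.61266 = 2.29651 puts the formula on 6 O.
Mg: 0.46000 × 2.29651 = 1.056 atoms per formula unit.

1.056 Mg apfu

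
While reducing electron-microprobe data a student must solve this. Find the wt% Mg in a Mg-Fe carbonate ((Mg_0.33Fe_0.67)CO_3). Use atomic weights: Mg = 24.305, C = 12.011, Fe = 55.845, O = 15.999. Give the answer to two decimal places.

7.61 mass %

M((Mg_0.33Fe_0.67)CO_3) = 105.445 g/mol.
Mg contributes 0.33 × 24.305 = 8.021 g per mole.
8.021/105.445 = 0.0761 → 7.61%.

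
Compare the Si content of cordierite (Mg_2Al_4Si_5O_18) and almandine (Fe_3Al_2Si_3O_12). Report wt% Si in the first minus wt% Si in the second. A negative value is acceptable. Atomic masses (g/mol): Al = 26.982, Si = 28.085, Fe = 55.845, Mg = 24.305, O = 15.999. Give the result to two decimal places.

M(Mg_2Al_4Si_5O_18) = 584.945 g/mol, so wt% Si = 140.425/584.945 × 100 = 24.01%.
M(Fe_3Al_2Si_3O_12) = 497.742 g/mol, so wt% Si = 84.255/497.742 × 100 = 16.93%.
24.01 − 16.93 = 7.08 pp.

7.08 percentage points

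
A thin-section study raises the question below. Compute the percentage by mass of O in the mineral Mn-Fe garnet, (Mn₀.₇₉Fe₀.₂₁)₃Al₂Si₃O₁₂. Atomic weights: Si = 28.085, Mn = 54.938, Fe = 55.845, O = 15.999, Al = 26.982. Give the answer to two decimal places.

Formula mass = 2.37·54.938 + 0.63·55.845 + 2·26.982 + 3·28.085 + 12·15.999 = 495.592 g/mol, of which 191.988 g is O.
So O makes up 191.988/495.592 = 0.3874 of the mass, i.e. 38.74%.

38.74 mass %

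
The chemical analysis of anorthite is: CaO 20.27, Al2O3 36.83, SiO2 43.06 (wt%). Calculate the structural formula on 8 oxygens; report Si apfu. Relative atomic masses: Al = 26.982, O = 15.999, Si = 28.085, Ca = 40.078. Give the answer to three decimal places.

1.992 Si apfu

CaO: 20.27/56.077 = 0.36147 mol → 0.36147 mol Ca, 0.36147 mol O.
Al2O3: 36.83/101.961 = 0.36122 mol → 0.72244 mol Al, 1.08366 mol O.
SiO2: 43.06/60.083 = 0.71668 mol → 0.71668 mol Si, 1.43336 mol O.
Total oxygen = 2.87849 mol. Normalization factor = 8/2.87849 = 2.77923.
Si per 8 O = 0.71668 × 2.77923 = 1.992.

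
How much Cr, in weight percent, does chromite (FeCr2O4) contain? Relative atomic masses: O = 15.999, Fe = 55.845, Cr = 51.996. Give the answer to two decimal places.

M(FeCr2O4) = 223.833 g/mol.
Cr contributes 2 × 51.996 = 103.992 g per mole.
103.992/223.833 = 0.4646 → 46.46%.

46.46 weight percent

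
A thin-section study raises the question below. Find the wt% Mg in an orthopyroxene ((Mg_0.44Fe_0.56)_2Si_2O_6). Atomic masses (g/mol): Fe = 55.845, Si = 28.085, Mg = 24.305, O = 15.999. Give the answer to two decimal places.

9.06 wt%

Molar mass of (Mg_0.44Fe_0.56)_2Si_2O_6: 0.88×24.305 + 1.12×55.845 + 2×28.085 + 6×15.999 = 236.099 g/mol.
Mass of Mg per formula unit: 0.88 × 24.305 = 21.388 g.
Weight fraction Mg = 21.388 / 236.099 = 0.0906.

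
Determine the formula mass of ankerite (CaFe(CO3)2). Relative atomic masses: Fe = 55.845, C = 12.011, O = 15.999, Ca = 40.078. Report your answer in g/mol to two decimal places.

The formula mass is the sum 1(40.078) + 1(55.845) + 2(12.011) + 6(15.999).

215.94 g/mol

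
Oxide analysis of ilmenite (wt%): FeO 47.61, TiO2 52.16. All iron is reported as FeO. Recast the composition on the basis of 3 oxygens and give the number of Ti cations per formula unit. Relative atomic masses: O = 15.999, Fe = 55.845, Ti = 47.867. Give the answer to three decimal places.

0.995 Ti apfu

FeO: 47.61/71.844 = 0.66269 mol → 0.66269 mol Fe, 0.66269 mol O.
TiO2: 52.16/79.865 = 0.65310 mol → 0.65310 mol Ti, 1.30620 mol O.
Total oxygen = 1.96889 mol. Normalization factor = 3/1.96889 = 1.52370.
Ti per 3 O = 0.65310 × 1.52370 = 0.995.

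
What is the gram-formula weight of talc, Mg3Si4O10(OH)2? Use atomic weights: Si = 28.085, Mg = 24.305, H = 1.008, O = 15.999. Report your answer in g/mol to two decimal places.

379.26 g/mol

Mg: 3 × 24.305 = 72.9150
Si: 4 × 28.085 = 112.3400
O: 12 × 15.999 = 191.9880
H: 2 × 1.008 = 2.0160
Summing the contributions gives the formula mass.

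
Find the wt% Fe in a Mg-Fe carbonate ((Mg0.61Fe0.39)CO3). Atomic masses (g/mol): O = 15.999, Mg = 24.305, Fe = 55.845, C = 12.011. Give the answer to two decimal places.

Molar mass of (Mg0.61Fe0.39)CO3: 0.61·24.305 + 0.39·55.845 + 1·12.011 + 3·15.999 = 96.614 g/mol.
Mass of Fe per formula unit: 0.39 × 55.845 = 21.780 g.
Weight fraction Fe = 21.780 / 96.614 = 0.2254.

22.54 weight percent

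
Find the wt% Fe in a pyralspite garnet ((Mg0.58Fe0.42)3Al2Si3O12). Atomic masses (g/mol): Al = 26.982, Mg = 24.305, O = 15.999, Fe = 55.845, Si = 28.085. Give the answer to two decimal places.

15.89 weight percent

Formula mass = 1.74*24.305 + 1.26*55.845 + 2*26.982 + 3*28.085 + 12*15.999 = 442.862 g/mol, of which 70.365 g is Fe.
So Fe makes up 70.365/442.862 = 0.1589 of the mass, i.e. 15.89%.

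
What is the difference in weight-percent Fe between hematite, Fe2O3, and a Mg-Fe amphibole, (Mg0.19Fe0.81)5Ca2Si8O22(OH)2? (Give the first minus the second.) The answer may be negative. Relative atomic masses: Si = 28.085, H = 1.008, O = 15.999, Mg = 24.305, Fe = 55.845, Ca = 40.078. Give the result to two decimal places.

M(Fe2O3) = 159.687 g/mol, so wt% Fe = 111.690/159.687 × 100 = 69.94%.
M((Mg0.19Fe0.81)5Ca2Si8O22(OH)2) = 940.090 g/mol, so wt% Fe = 226.172/940.090 × 100 = 24.06%.
69.94 − 24.06 = 45.88 pp.

45.88 percentage points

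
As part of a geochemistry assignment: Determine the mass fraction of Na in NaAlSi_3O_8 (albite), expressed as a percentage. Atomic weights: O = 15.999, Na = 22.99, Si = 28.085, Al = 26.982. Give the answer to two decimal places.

M(NaAlSi_3O_8) = 262.219 g/mol.
Na contributes 1 × 22.99 = 22.990 g per mole.
22.990/262.219 = 0.0877 → 8.77%.

8.77 mass %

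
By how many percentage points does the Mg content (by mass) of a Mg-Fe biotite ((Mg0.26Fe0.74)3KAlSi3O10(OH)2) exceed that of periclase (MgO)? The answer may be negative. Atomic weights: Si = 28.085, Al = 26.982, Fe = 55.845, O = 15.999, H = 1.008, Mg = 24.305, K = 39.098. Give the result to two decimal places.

-56.41 percentage points

M((Mg0.26Fe0.74)3KAlSi3O10(OH)2) = 487.273 g/mol, so wt% Mg = 18.958/487.273 × 100 = 3.89%.
M(MgO) = 40.304 g/mol, so wt% Mg = 24.305/40.304 × 100 = 60.30%.
3.89 − 60.30 = -56.41 pp.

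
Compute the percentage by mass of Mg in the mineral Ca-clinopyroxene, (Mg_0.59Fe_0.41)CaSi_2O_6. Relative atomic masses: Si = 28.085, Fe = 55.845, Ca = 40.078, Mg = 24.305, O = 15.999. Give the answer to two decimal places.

Formula mass = 0.59·24.305 + 0.41·55.845 + 1·40.078 + 2·28.085 + 6·15.999 = 229.478 g/mol, of which 14.340 g is Mg.
So Mg makes up 14.340/229.478 = 0.0625 of the mass, i.e. 6.25%.

6.25 wt%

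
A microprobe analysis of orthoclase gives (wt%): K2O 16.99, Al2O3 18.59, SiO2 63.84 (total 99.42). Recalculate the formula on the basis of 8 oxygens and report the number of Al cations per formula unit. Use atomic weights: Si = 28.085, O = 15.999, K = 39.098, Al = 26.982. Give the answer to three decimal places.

1.023 Al apfu

K2O: 16.99/94.195 = 0.18037 mol → 0.36074 mol K, 0.18037 mol O.
Al2O3: 18.59/101.961 = 0.18232 mol → 0.36464 mol Al, 0.54696 mol O.
SiO2: 63.84/60.083 = 1.06253 mol → 1.06253 mol Si, 2.12506 mol O.
Total oxygen = 2.85239 mol. Normalization factor = 8/2.85239 = 2.80467.
Al per 8 O = 0.36464 × 2.80467 = 1.023.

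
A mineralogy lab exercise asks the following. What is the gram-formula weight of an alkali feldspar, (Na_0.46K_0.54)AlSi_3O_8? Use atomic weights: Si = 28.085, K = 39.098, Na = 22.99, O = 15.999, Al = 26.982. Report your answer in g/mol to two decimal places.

M = 0.46(22.99) + 0.54(39.098) + 1(26.982) + 3(28.085) + 8(15.999)

270.92 g/mol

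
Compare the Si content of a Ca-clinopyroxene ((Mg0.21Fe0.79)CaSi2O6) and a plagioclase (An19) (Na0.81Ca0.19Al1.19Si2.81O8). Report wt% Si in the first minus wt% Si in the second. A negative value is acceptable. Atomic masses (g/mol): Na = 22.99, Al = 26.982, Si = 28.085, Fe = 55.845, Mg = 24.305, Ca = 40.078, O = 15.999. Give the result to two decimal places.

-6.49 percentage points

Si in (Mg0.21Fe0.79)CaSi2O6: molar mass 241.464 g/mol; 2×28.085 = 56.170 g → 23.26 wt%.
Si in Na0.81Ca0.19Al1.19Si2.81O8: molar mass 265.256 g/mol; 2.81×28.085 = 78.919 g → 29.75 wt%.
Difference = 23.26 − 29.75 = -6.49 percentage points.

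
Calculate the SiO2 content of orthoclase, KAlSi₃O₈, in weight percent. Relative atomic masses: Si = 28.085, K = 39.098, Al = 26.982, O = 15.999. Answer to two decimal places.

64.76 wt%

Molar mass of KAlSi₃O₈ = 1×39.098 + 1×26.982 + 3×28.085 + 8×15.999 = 278.327 g/mol.
Each formula unit contains 3 Si, equivalent to 3/1 = 3.0000 mol SiO2.
M(SiO2) = 1×28.085 + 2×15.999 = 60.083 g/mol.
Mass of SiO2 per formula unit = 3.0000 × 60.083 = 180.249 g.
SiO2 wt% = 180.249 / 278.327 × 100 = 64.76%.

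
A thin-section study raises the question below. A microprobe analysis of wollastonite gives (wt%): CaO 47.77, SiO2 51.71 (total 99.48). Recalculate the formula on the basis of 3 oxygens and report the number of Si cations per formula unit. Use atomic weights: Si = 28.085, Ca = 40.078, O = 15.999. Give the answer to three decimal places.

CaO (M=56.077): mol = 0.85186; Ca = 0.85186, O = 0.85186.
SiO2 (M=60.083): mol = 0.86064; Si = 0.86064, O = 1.72128.
ΣO = 2.57314; factor = 3/ΣO = 1.16589.
Si apfu = 0.86064 × 1.16589 = 1.003.

1.003 Si apfu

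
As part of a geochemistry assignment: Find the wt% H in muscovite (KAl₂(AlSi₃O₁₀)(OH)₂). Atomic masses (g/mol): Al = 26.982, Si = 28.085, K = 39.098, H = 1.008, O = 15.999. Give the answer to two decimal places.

Formula mass = 1·39.098 + 3·26.982 + 3·28.085 + 12·15.999 + 2·1.008 = 398.303 g/mol, of which 2.016 g is H.
So H makes up 2.016/398.303 = 0.0051 of the mass, i.e. 0.51%.

0.51 wt%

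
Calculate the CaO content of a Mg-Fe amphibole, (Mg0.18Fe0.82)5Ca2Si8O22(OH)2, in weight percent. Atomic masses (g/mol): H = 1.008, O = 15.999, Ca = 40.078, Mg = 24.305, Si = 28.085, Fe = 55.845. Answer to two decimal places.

11.91 wt%

Formula mass = 941.667 g/mol.
2 Ca → 2.0000 mol CaO per formula unit; M(CaO) = 56.077, so CaO mass = 112.154 g.
112.154/941.667 × 100 = 11.91 wt%.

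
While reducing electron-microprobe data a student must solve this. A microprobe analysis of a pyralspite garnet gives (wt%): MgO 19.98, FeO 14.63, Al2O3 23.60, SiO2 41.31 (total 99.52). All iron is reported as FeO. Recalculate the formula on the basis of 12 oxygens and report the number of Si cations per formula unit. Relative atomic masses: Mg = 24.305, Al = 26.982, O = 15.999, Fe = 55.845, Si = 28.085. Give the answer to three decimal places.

MgO (M=40.304): mol = 0.49573; Mg = 0.49573, O = 0.49573.
FeO (M=71.844): mol = 0.20364; Fe = 0.20364, O = 0.20364.
Al2O3 (M=101.961): mol = 0.23146; Al = 0.46292, O = 0.69438.
SiO2 (M=60.083): mol = 0.68755; Si = 0.68755, O = 1.37510.
ΣO = 2.76885; factor = 12/ΣO = 4.33393.
Si apfu = 0.68755 × 4.33393 = 2.980.

2.980 Si apfu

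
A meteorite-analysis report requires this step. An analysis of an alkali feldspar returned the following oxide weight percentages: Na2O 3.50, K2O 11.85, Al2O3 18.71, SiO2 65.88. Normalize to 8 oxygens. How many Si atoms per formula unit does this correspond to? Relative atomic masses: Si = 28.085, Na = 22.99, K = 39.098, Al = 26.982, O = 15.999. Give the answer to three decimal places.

2.998 Si apfu

Na2O (M=61.979): mol = 0.05647; Na = 0.11294, O = 0.05647.
K2O (M=94.195): mol = 0.12580; K = 0.25160, O = 0.12580.
Al2O3 (M=101.961): mol = 0.18350; Al = 0.36700, O = 0.55050.
SiO2 (M=60.083): mol = 1.09648; Si = 1.09648, O = 2.19296.
ΣO = 2.92573; factor = 8/ΣO = 2.73436.
Si apfu = 1.09648 × 2.73436 = 2.998.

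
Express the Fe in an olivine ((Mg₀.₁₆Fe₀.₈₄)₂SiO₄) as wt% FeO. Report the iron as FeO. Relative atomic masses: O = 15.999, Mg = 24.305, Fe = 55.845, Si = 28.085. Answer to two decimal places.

Molar mass of (Mg₀.₁₆Fe₀.₈₄)₂SiO₄ = 0.32×24.305 + 1.68×55.845 + 1×28.085 + 4×15.999 = 193.678 g/mol.
Each formula unit contains 1.68 Fe, equivalent to 1.68/1 = 1.6800 mol FeO.
M(FeO) = 1×55.845 + 1×15.999 = 71.844 g/mol.
Mass of FeO per formula unit = 1.6800 × 71.844 = 120.698 g.
FeO wt% = 120.698 / 193.678 × 100 = 62.32%.

62.32 wt%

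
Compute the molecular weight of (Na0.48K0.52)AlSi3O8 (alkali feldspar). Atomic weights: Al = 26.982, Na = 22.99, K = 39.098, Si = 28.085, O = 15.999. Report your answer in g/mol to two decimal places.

270.60 g/mol

M = 0.48×22.99 + 0.52×39.098 + 1×26.982 + 3×28.085 + 8×15.999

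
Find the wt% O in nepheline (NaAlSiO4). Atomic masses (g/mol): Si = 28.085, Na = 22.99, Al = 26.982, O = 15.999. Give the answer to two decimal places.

45.05 wt%

Formula mass = 1·22.99 + 1·26.982 + 1·28.085 + 4·15.999 = 142.053 g/mol, of which 63.996 g is O.
So O makes up 63.996/142.053 = 0.4505 of the mass, i.e. 45.05%.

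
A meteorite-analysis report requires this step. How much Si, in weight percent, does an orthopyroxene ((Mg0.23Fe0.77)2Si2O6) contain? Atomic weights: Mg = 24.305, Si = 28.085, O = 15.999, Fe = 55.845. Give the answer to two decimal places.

Formula mass = 0.46·24.305 + 1.54·55.845 + 2·28.085 + 6·15.999 = 249.346 g/mol, of which 56.170 g is Si.
So Si makes up 56.170/249.346 = 0.2253 of the mass, i.e. 22.53%.

22.53 weight percent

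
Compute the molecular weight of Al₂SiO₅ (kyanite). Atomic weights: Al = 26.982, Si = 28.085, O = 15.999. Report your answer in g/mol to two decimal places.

162.04 g/mol

The formula mass is the sum 2(26.982) + 1(28.085) + 5(15.999).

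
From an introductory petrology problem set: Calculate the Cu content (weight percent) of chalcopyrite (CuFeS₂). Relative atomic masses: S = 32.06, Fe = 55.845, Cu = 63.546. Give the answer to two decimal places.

34.63 weight percent

Molar mass of CuFeS₂: 1·63.546 + 1·55.845 + 2·32.06 = 183.511 g/mol.
Mass of Cu per formula unit: 1 × 63.546 = 63.546 g.
Weight fraction Cu = 63.546 / 183.511 = 0.3463.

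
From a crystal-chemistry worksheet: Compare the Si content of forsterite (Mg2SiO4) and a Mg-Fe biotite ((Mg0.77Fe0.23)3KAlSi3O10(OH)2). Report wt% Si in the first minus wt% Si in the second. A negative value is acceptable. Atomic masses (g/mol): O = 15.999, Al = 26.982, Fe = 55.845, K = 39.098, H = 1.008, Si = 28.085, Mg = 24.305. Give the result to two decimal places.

Si in Mg2SiO4: molar mass 140.691 g/mol; 1×28.085 = 28.085 g → 19.96 wt%.
Si in (Mg0.77Fe0.23)3KAlSi3O10(OH)2: molar mass 439.017 g/mol; 3×28.085 = 84.255 g → 19.19 wt%.
Difference = 19.96 − 19.19 = 0.77 percentage points.

0.77 percentage points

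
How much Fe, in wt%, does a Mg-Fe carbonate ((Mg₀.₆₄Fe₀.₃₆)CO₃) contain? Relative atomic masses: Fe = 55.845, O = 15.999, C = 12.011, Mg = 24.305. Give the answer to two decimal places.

21.01 wt%

Molar mass of (Mg₀.₆₄Fe₀.₃₆)CO₃: 0.64×24.305 + 0.36×55.845 + 1×12.011 + 3×15.999 = 95.667 g/mol.
Mass of Fe per formula unit: 0.36 × 55.845 = 20.104 g.
Weight fraction Fe = 20.104 / 95.667 = 0.2101.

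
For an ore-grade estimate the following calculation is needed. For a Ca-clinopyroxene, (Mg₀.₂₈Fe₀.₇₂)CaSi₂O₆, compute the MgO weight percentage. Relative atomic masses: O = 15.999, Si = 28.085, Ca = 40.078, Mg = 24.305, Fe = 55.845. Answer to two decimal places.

Formula mass = 239.256 g/mol.
0.28 Mg → 0.2800 mol MgO per formula unit; M(MgO) = 40.304, so MgO mass = 11.285 g.
11.285/239.256 × 100 = 4.72 wt%.

4.72 wt%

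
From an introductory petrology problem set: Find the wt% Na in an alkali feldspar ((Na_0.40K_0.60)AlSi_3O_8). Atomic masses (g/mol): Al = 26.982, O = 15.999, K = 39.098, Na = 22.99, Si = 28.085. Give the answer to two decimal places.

3.38 weight percent

M((Na_0.40K_0.60)AlSi_3O_8) = 271.884 g/mol.
Na contributes 0.40 × 22.99 = 9.196 g per mole.
9.196/271.884 = 0.0338 → 3.38%.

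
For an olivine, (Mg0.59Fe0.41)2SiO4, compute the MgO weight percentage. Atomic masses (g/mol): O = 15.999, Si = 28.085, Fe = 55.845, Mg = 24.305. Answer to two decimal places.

Molar mass of (Mg0.59Fe0.41)2SiO4 = 1.18·24.305 + 0.82·55.845 + 1·28.085 + 4·15.999 = 166.554 g/mol.
Each formula unit contains 1.18 Mg, equivalent to 1.18/1 = 1.1800 mol MgO.
M(MgO) = 1×24.305 + 1×15.999 = 40.304 g/mol.
Mass of MgO per formula unit = 1.1800 × 40.304 = 47.559 g.
MgO wt% = 47.559 / 166.554 × 100 = 28.55%.

28.55 wt%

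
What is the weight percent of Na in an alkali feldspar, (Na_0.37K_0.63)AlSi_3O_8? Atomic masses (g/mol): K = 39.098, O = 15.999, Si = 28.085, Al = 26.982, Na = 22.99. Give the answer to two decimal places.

Formula mass = 0.37×22.99 + 0.63×39.098 + 1×26.982 + 3×28.085 + 8×15.999 = 272.367 g/mol, of which 8.506 g is Na.
So Na makes up 8.506/272.367 = 0.0312 of the mass, i.e. 3.12%.

3.12 weight percent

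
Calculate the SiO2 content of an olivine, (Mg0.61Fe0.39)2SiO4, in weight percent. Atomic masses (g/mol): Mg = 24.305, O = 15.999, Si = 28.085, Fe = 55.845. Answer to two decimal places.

36.35 wt%

Molar mass of (Mg0.61Fe0.39)2SiO4 = 1.22*24.305 + 0.78*55.845 + 1*28.085 + 4*15.999 = 165.292 g/mol.
Each formula unit contains 1 Si, equivalent to 1/1 = 1.0000 mol SiO2.
M(SiO2) = 1×28.085 + 2×15.999 = 60.083 g/mol.
Mass of SiO2 per formula unit = 1.0000 × 60.083 = 60.083 g.
SiO2 wt% = 60.083 / 165.292 × 100 = 36.35%.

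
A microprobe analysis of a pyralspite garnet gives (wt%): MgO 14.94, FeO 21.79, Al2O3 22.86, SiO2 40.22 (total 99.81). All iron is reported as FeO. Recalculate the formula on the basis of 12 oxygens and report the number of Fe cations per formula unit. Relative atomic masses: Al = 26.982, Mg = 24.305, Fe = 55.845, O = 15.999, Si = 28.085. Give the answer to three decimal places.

1.355 Fe apfu

MgO: 14.94/40.304 = 0.37068 mol → 0.37068 mol Mg, 0.37068 mol O.
FeO: 21.79/71.844 = 0.30330 mol → 0.30330 mol Fe, 0.30330 mol O.
Al2O3: 22.86/101.961 = 0.22420 mol → 0.44840 mol Al, 0.67260 mol O.
SiO2: 40.22/60.083 = 0.66941 mol → 0.66941 mol Si, 1.33882 mol O.
Total oxygen = 2.68540 mol. Normalization factor = 12/2.68540 = 4.46861.
Fe per 12 O = 0.30330 × 4.46861 = 1.355.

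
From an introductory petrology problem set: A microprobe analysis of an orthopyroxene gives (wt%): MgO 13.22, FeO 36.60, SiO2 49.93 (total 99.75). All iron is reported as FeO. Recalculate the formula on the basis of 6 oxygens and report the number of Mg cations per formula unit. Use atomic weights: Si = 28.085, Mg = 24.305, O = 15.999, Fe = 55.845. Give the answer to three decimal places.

0.787 Mg apfu

MgO (M=40.304): mol = 0.32801; Mg = 0.32801, O = 0.32801.
FeO (M=71.844): mol = 0.50944; Fe = 0.50944, O = 0.50944.
SiO2 (M=60.083): mol = 0.83102; Si = 0.83102, O = 1.66204.
ΣO = 2.49949; factor = 6/ΣO = 2.40049.
Mg apfu = 0.32801 × 2.40049 = 0.787.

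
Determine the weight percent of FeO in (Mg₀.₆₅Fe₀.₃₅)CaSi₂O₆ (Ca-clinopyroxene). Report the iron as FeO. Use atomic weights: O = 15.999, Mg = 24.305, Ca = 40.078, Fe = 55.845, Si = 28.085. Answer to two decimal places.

M((Mg₀.₆₅Fe₀.₃₅)CaSi₂O₆) = 227.586 g/mol; M(FeO) = 71.844 g/mol.
Moles FeO per formula unit = 0.35 Fe ÷ 1 = 0.3500.
FeO fraction = (0.3500 × 71.844) / 227.586 = 25.145/227.586 = 0.1105.

11.05 wt%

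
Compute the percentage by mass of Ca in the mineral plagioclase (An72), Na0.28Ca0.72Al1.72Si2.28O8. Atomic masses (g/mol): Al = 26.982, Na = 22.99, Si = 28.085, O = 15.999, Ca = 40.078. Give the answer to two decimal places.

10.54 weight percent

Formula mass = 0.28*22.99 + 0.72*40.078 + 1.72*26.982 + 2.28*28.085 + 8*15.999 = 273.728 g/mol, of which 28.856 g is Ca.
So Ca makes up 28.856/273.728 = 0.1054 of the mass, i.e. 10.54%.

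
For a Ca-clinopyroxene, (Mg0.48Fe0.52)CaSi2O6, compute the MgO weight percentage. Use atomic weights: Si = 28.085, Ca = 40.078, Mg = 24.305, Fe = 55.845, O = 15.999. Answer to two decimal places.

Molar mass of (Mg0.48Fe0.52)CaSi2O6 = 0.48·24.305 + 0.52·55.845 + 1·40.078 + 2·28.085 + 6·15.999 = 232.948 g/mol.
Each formula unit contains 0.48 Mg, equivalent to 0.48/1 = 0.4800 mol MgO.
M(MgO) = 1×24.305 + 1×15.999 = 40.304 g/mol.
Mass of MgO per formula unit = 0.4800 × 40.304 = 19.346 g.
MgO wt% = 19.346 / 232.948 × 100 = 8.30%.

8.30 wt%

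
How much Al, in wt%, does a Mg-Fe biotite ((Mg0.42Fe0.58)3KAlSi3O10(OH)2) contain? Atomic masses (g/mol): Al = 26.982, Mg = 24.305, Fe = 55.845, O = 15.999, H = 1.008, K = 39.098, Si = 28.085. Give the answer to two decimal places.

M((Mg0.42Fe0.58)3KAlSi3O10(OH)2) = 472.134 g/mol.
Al contributes 1 × 26.982 = 26.982 g per mole.
26.982/472.134 = 0.0571 → 5.71%.

5.71 wt%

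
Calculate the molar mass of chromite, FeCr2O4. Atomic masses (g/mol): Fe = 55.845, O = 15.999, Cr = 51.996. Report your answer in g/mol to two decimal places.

223.83 g/mol

M = 1×55.845 + 2×51.996 + 4×15.999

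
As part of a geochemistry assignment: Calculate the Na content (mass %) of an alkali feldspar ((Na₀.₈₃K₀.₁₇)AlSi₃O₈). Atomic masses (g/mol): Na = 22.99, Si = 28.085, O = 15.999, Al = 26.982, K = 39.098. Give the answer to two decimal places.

Molar mass of (Na₀.₈₃K₀.₁₇)AlSi₃O₈: 0.83·22.99 + 0.17·39.098 + 1·26.982 + 3·28.085 + 8·15.999 = 264.957 g/mol.
Mass of Na per formula unit: 0.83 × 22.99 = 19.082 g.
Weight fraction Na = 19.082 / 264.957 = 0.0720.

7.20 mass %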